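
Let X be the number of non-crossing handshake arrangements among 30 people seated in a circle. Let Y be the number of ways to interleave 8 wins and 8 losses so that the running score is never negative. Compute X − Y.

9693415

With 30 = 2·15 people, non-crossing handshake pairings are non-crossing perfect matchings on a circle, counted by C_15. So X = C_15 = 9694845.
Reading a vote for the leader as '(' and for the other as ')' turns such a sequence into a balanced string of 8 pairs, so the count is C_8. So Y = C_8 = 1430.
X − Y = 9694845 − 1430 = 9693415.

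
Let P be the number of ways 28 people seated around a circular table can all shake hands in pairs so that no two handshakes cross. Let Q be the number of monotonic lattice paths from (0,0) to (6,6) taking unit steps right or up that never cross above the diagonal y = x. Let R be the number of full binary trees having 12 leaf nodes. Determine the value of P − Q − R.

2615522

Non-crossing handshake pairings of 2n people are counted by C_n; 28 people gives n = 14. So P = C_14 = 2674440.
Sub-diagonal monotone paths from (0,0) to (6,6) biject with Dyck paths of semilength 6, giving C_6. So Q = C_6 = 132.
A full binary tree with L leaves has L−1 internal nodes and is counted by C_{L−1}; L = 12 gives C_11. So R = C_11 = 58786.
P − Q − R = 2674440 − 132 − 58786 = 2615522.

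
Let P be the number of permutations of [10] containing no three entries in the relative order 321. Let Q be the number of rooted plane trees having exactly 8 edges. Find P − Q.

15366

Permutations of [n] avoiding any single length-3 pattern are counted by C_n; here n = 10. So P = C_10 = 16796.
Rooted ordered trees with n edges are counted by C_n; here n = 8. So Q = C_8 = 1430.
P − Q = 16796 − 1430 = 15366.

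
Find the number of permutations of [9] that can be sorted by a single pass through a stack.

4862

By Knuth's characterisation, the stack-sortable permutations of length 9 are the 231-avoiders, numbering C_9.
C_9 = C_8 · 2(2·8+1)/(8+2) = 1430 · 34/10 = 4862.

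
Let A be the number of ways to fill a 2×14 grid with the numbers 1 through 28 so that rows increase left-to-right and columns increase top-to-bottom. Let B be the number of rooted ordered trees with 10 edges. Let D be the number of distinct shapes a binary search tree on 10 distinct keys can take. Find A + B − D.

Standard Young tableaux of shape 2×n are counted by C_n; here n = 14. So A = C_14 = 2674440.
Rooted ordered trees with n edges are counted by C_n; here n = 10. So B = C_10 = 16796.
Binary trees (left/right distinguished) on n nodes are counted by C_n; here n = 10. So D = C_10 = 16796.
A + B − D = 2674440 + 16796 − 16796 = 2674440.

2674440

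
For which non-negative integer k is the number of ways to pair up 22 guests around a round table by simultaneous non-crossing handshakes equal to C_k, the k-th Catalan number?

11

Non-crossing handshake pairings of 2n people are counted by C_n; 22 people gives n = 11.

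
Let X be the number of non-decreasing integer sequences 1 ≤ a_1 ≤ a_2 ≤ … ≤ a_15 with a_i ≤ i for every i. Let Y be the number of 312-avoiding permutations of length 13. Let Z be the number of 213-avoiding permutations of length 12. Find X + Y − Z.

Weakly increasing sequences with a_i ≤ i biject with Dyck paths of semilength 15, so there are C_15. So X = C_15 = 9694845.
For any fixed pattern of length 3, the pattern-avoiding permutations of [13] number C_13. So Y = C_13 = 742900.
Permutations of [n] avoiding any single length-3 pattern are counted by C_n; here n = 12. So Z = C_12 = 208012.
X + Y − Z = 9694845 + 742900 − 208012 = 10229733.

10229733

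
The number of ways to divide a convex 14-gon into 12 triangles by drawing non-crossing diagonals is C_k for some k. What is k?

Triangulations of a convex m-gon are counted by C_{m−2}; with m = 14 this is C_12.

12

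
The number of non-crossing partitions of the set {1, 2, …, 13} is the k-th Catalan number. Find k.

The non-crossing partitions of [13] form a lattice of size C_13.

13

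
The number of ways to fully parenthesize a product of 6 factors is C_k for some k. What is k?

5

Ways to associate a product of 6 factors correspond to binary trees on 6 leaves, so the count is C_5.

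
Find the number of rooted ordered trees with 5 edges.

Rooted ordered trees with n edges are counted by C_n; here n = 5.
C_5 = C_4 · 2(2·4+1)/(4+2) = 14 · 18/6 = 42.

42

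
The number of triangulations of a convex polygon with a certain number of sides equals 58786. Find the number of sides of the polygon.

13

Triangulations of a convex m-gon are counted by C_{m−2}. Since C_11 = 58786, the index is 11.
So m − 2 = 11, giving m = 13 sides.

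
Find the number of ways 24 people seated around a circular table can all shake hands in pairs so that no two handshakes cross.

With 24 = 2·12 people, non-crossing handshake pairings are non-crossing perfect matchings on a circle, counted by C_12.
C_12 = C(24,12)/13 = 2704156/13 = 208012.

208012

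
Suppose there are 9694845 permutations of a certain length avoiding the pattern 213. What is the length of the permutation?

Permutations of [n] avoiding a fixed length-3 pattern are counted by C_n. Since C_15 = 9694845, the index is 15.

15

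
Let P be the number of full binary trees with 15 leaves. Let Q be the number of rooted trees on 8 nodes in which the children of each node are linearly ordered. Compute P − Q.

2674011

Full binary trees with 15 leaves have 15−1 = 14 internal nodes, so there are C_14 of them. So P = C_14 = 2674440.
A rooted plane tree on 8 nodes has 7 edges, and such trees are counted by C_7. So Q = C_7 = 429.
P − Q = 2674440 − 429 = 2674011.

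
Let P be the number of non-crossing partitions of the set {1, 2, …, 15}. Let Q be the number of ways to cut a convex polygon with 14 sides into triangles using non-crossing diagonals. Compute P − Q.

9486833

Non-crossing partitions of an n-element set are counted by C_n; here n = 15. So P = C_15 = 9694845.
Triangulations of a convex m-gon are counted by C_{m−2}; with m = 14 this is C_12. So Q = C_12 = 208012.
P − Q = 9694845 − 208012 = 9486833.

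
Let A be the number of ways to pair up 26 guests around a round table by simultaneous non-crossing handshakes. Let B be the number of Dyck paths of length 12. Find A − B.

With 26 = 2·13 people, non-crossing handshake pairings are non-crossing perfect matchings on a circle, counted by C_13. So A = C_13 = 742900.
Paths of 6 up- and 6 down-steps that never dip below the axis are Dyck paths; their count is C_6. So B = C_6 = 132.
A − B = 742900 − 132 = 742768.

742768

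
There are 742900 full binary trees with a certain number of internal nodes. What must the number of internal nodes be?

Full binary trees with n internal nodes are counted by C_n; 742900 = C_13.

13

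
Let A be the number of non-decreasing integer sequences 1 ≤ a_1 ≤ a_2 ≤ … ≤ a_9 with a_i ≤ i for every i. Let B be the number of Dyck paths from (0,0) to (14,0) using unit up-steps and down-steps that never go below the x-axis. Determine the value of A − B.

4433

Such sub-staircase sequences of length n are counted by C_n; here n = 9. So A = C_9 = 4862.
Dyck paths of semilength n (length 2n) are counted by C_n; here n = 7. So B = C_7 = 429.
A − B = 4862 − 429 = 4433.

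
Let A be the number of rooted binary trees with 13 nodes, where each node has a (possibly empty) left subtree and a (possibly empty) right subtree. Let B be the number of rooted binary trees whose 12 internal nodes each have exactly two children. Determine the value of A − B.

534888

There are C_n binary search tree shapes on n keys; with n = 13 that is C_13. So A = C_13 = 742900.
Full binary trees with n internal nodes are counted by C_n; here n = 12. So B = C_12 = 208012.
A − B = 742900 − 208012 = 534888.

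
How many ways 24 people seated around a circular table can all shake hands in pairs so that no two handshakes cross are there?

208012

With 24 = 2·12 people, non-crossing handshake pairings are non-crossing perfect matchings on a circle, counted by C_12.
C_12 = C(24,12)/13 = 2704156/13 = 208012.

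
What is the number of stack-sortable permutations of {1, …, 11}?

Stack-sortable permutations are exactly the 231-avoiding ones, counted by C_n; here n = 11.
C_11 = C_10 · 2(2·10+1)/(10+2) = 16796 · 42/12 = 58786.

58786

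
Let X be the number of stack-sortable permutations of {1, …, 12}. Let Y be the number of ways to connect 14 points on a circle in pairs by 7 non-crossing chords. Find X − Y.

By Knuth's characterisation, the stack-sortable permutations of length 12 are the 231-avoiders, numbering C_12. So X = C_12 = 208012.
Pairing 14 circle points by 7 non-crossing chords gives C_7 matchings. So Y = C_7 = 429.
X − Y = 208012 − 429 = 207583.

207583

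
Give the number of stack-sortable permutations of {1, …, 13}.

By Knuth's characterisation, the stack-sortable permutations of length 13 are the 231-avoiders, numbering C_13.
C_13 = C_12 · 2(2·12+1)/(12+2) = 208012 · 50/14 = 742900.

742900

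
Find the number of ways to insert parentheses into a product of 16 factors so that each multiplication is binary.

Bracketing 16 factors into binary products is counted by C_{16−1} = C_15.
C_15 = C_14 · 2(2·14+1)/(14+2) = 2674440 · 58/16 = 9694845.

9694845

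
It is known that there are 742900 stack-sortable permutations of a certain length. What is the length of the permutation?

13

Stack-sortable permutations of [n] are counted by C_n; 742900 = C_13.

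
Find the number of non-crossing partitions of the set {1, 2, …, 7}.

429

The non-crossing partitions of [7] form a lattice of size C_7.
C_7 = C(14,7)/8 = 3432/8 = 429.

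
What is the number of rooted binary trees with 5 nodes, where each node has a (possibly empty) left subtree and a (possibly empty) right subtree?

42

There are C_n binary search tree shapes on n keys; with n = 5 that is C_5.
C_5 = C_4 · 2(2·4+1)/(4+2) = 14 · 18/6 = 42.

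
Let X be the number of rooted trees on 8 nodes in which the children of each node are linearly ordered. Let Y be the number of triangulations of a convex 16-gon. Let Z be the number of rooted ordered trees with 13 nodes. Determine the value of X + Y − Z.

2466857

A rooted plane tree on 8 nodes has 7 edges, and such trees are counted by C_7. So X = C_7 = 429.
The number of triangulations of a 16-gon is the Catalan number C_14 (index = sides − 2). So Y = C_14 = 2674440.
A rooted plane tree on 13 nodes has 12 edges, and such trees are counted by C_12. So Z = C_12 = 208012.
X + Y − Z = 429 + 2674440 − 208012 = 2466857.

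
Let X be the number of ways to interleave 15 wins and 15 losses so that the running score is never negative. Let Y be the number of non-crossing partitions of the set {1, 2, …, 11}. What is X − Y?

9636059

Reading a vote for the leader as '(' and for the other as ')' turns such a sequence into a balanced string of 15 pairs, so the count is C_15. So X = C_15 = 9694845.
Non-crossing partitions of an n-element set are counted by C_n; here n = 11. So Y = C_11 = 58786.
X − Y = 9694845 − 58786 = 9636059.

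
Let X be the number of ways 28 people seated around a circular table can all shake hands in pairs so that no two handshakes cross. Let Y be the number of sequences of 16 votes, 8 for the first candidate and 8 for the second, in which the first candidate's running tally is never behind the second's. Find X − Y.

With 28 = 2·14 people, non-crossing handshake pairings are non-crossing perfect matchings on a circle, counted by C_14. So X = C_14 = 2674440.
Ballot sequences with n votes each where one side never trails are Dyck words, counted by C_n; here n = 8. So Y = C_8 = 1430.
X − Y = 2674440 − 1430 = 2673010.

2673010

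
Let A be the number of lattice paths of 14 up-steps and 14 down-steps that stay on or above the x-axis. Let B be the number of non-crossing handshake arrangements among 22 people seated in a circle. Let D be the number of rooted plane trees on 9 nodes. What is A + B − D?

2731796

Paths of 14 up- and 14 down-steps that never dip below the axis are Dyck paths; their count is C_14. So A = C_14 = 2674440.
With 22 = 2·11 people, non-crossing handshake pairings are non-crossing perfect matchings on a circle, counted by C_11. So B = C_11 = 58786.
Rooted ordered (plane) trees on m nodes have m−1 edges and are counted by C_{m−1}; m = 9 gives C_8. So D = C_8 = 1430.
A + B − D = 2674440 + 58786 − 1430 = 2731796.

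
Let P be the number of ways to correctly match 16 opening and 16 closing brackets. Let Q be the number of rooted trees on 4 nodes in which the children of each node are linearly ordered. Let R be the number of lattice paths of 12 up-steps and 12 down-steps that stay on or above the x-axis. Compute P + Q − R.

Balanced strings of n pairs of brackets are counted by C_n; here n = 16. So P = C_16 = 35357670.
A rooted plane tree on 4 nodes has 3 edges, and such trees are counted by C_3. So Q = C_3 = 5.
Paths of 12 up- and 12 down-steps that never dip below the axis are Dyck paths; their count is C_12. So R = C_12 = 208012.
P + Q − R = 35357670 + 5 − 208012 = 35149663.

35149663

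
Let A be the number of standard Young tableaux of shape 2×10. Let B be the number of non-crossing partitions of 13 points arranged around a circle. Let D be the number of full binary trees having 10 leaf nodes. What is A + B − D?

Standard Young tableaux of shape 2×n are counted by C_n; here n = 10. So A = C_10 = 16796.
The non-crossing partitions of [13] form a lattice of size C_13. So B = C_13 = 742900.
Full binary trees with 10 leaves have 10−1 = 9 internal nodes, so there are C_9 of them. So D = C_9 = 4862.
A + B − D = 16796 + 742900 − 4862 = 754834.

754834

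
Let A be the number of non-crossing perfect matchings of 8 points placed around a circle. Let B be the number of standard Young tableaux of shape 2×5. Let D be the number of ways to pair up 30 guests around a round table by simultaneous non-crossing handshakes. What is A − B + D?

Pairing 8 circle points by 4 non-crossing chords gives C_4 matchings. So A = C_4 = 14.
By the hook-length formula (or a Dyck-path bijection), SYT of shape 2×5 number C_5. So B = C_5 = 42.
Non-crossing handshake pairings of 2n people are counted by C_n; 30 people gives n = 15. So D = C_15 = 9694845.
A − B + D = 14 − 42 + 9694845 = 9694817.

9694817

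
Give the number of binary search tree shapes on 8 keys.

There are C_n binary search tree shapes on n keys; with n = 8 that is C_8.
C_8 = 1430.

1430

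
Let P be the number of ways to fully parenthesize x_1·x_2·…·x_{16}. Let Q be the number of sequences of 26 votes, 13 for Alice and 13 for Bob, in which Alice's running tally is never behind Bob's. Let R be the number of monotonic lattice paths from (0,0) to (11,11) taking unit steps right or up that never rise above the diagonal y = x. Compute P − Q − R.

Parenthesizations of m factors correspond to full binary trees with m leaves, counted by C_{m−1}; m = 16 gives C_15. So P = C_15 = 9694845.
Reading a vote for the leader as '(' and for the other as ')' turns such a sequence into a balanced string of 13 pairs, so the count is C_13. So Q = C_13 = 742900.
Monotone paths in an n×n grid that stay weakly below the diagonal are counted by C_n; here n = 11. So R = C_11 = 58786.
P − Q − R = 9694845 − 742900 − 58786 = 8893159.

8893159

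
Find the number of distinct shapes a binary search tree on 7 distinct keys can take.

429

There are C_n binary search tree shapes on n keys; with n = 7 that is C_7.
C_7 = C(14,7)/8 = 3432/8 = 429.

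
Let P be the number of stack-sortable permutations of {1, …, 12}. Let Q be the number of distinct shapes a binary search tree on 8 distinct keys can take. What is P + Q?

209442

By Knuth's characterisation, the stack-sortable permutations of length 12 are the 231-avoiders, numbering C_12. So P = C_12 = 208012.
Rooted binary trees with 8 nodes (each child slot possibly empty) number C_8. So Q = C_8 = 1430.
P + Q = 208012 + 1430 = 209442.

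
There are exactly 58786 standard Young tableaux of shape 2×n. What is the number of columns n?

11

Standard Young tableaux of shape 2×n are counted by C_n. The Catalan number equal to 58786 is C_11.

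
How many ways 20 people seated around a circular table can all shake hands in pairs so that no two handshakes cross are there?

16796

Non-crossing handshake pairings of 2n people are counted by C_n; 20 people gives n = 10.
C_10 = C(20,10)/11 = 184756/11 = 16796.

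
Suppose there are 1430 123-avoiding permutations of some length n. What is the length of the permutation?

8

Permutations of [n] avoiding a fixed length-3 pattern are counted by C_n, and C_8 = 1430.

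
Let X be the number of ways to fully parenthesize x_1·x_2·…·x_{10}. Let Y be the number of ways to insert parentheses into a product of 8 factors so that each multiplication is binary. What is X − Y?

Ways to associate a product of 10 factors correspond to binary trees on 10 leaves, so the count is C_9. So X = C_9 = 4862.
Parenthesizations of m factors correspond to full binary trees with m leaves, counted by C_{m−1}; m = 8 gives C_7. So Y = C_7 = 429.
X − Y = 4862 − 429 = 4433.

4433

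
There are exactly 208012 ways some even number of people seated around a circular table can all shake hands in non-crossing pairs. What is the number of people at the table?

Non-crossing handshake pairings of 2n people are counted by C_n. The Catalan number equal to 208012 is C_12.
So n = 12, and there are 2n = 24 people.

24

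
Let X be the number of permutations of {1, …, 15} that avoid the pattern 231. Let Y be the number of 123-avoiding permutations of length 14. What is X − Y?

7020405

Permutations of [n] avoiding any single length-3 pattern are counted by C_n; here n = 15. So X = C_15 = 9694845.
Permutations of [n] avoiding any single length-3 pattern are counted by C_n; here n = 14. So Y = C_14 = 2674440.
X − Y = 9694845 − 2674440 = 7020405.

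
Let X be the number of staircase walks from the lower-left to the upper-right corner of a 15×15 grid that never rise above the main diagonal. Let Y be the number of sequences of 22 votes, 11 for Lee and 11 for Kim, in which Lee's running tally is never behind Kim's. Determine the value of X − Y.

Sub-diagonal monotone paths from (0,0) to (15,15) biject with Dyck paths of semilength 15, giving C_15. So X = C_15 = 9694845.
Ballot sequences with n votes each where one side never trails are Dyck words, counted by C_n; here n = 11. So Y = C_11 = 58786.
X − Y = 9694845 − 58786 = 9636059.

9636059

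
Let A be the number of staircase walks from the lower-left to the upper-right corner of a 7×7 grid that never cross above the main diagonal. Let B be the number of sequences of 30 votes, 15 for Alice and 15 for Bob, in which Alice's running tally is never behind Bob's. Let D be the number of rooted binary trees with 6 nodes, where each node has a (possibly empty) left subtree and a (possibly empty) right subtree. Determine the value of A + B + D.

9695406

Sub-diagonal monotone paths from (0,0) to (7,7) biject with Dyck paths of semilength 7, giving C_7. So A = C_7 = 429.
Ballot sequences with n votes each where one side never trails are Dyck words, counted by C_n; here n = 15. So B = C_15 = 9694845.
There are C_n binary search tree shapes on n keys; with n = 6 that is C_6. So D = C_6 = 132.
A + B + D = 429 + 9694845 + 132 = 9695406.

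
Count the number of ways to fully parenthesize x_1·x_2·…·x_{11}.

16796

Ways to associate a product of 11 factors correspond to binary trees on 11 leaves, so the count is C_10.
C_10 = C(20,10)/11 = 184756/11 = 16796.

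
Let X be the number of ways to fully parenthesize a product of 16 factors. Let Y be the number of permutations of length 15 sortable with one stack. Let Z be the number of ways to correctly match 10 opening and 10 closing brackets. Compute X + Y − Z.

19372894

Bracketing 16 factors into binary products is counted by C_{16−1} = C_15. So X = C_15 = 9694845.
Stack-sortable permutations are exactly the 231-avoiding ones, counted by C_n; here n = 15. So Y = C_15 = 9694845.
A balanced arrangement of 10 bracket pairs is a Dyck word of semilength 10, so the count is C_10. So Z = C_10 = 16796.
X + Y − Z = 9694845 + 9694845 − 16796 = 19372894.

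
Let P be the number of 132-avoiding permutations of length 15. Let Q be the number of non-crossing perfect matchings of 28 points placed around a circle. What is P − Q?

Permutations of [n] avoiding any single length-3 pattern are counted by C_n; here n = 15. So P = C_15 = 9694845.
Pairing 28 circle points by 14 non-crossing chords gives C_14 matchings. So Q = C_14 = 2674440.
P − Q = 9694845 − 2674440 = 7020405.

7020405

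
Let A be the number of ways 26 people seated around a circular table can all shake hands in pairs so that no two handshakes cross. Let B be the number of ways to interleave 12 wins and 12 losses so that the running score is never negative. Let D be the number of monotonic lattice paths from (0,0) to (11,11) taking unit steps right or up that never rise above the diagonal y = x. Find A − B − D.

Non-crossing handshake pairings of 2n people are counted by C_n; 26 people gives n = 13. So A = C_13 = 742900.
Reading a vote for the leader as '(' and for the other as ')' turns such a sequence into a balanced string of 12 pairs, so the count is C_12. So B = C_12 = 208012.
Sub-diagonal monotone paths from (0,0) to (11,11) biject with Dyck paths of semilength 11, giving C_11. So D = C_11 = 58786.
A − B − D = 742900 − 208012 − 58786 = 476102.

476102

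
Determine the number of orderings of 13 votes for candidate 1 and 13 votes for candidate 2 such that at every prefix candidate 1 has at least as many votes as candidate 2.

Ballot sequences with n votes each where one side never trails are Dyck words, counted by C_n; here n = 13.
C_13 = C(26,13)/14 = 10400600/14 = 742900.

742900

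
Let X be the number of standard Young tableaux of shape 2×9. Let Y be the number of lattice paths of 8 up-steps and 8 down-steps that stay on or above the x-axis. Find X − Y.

3432

By the hook-length formula (or a Dyck-path bijection), SYT of shape 2×9 number C_9. So X = C_9 = 4862.
A Dyck path with 8 up-steps and 8 down-steps has semilength 8, so there are C_8 of them. So Y = C_8 = 1430.
X − Y = 4862 − 1430 = 3432.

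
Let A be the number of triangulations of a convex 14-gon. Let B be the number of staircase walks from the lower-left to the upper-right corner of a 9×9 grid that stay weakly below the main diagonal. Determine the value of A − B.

203150

The number of triangulations of a 14-gon is the Catalan number C_12 (index = sides − 2). So A = C_12 = 208012.
Monotone paths in an n×n grid that stay weakly below the diagonal are counted by C_n; here n = 9. So B = C_9 = 4862.
A − B = 208012 − 4862 = 203150.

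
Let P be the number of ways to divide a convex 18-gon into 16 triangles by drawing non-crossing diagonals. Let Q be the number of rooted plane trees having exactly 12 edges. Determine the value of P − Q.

Triangulations of a convex m-gon are counted by C_{m−2}; with m = 18 this is C_16. So P = C_16 = 35357670.
Rooted ordered trees with n edges are counted by C_n; here n = 12. So Q = C_12 = 208012.
P − Q = 35357670 − 208012 = 35149658.

35149658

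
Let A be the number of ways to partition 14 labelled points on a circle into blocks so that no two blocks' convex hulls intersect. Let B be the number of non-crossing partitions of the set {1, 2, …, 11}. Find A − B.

The non-crossing partitions of [14] form a lattice of size C_14. So A = C_14 = 2674440.
The non-crossing partitions of [11] form a lattice of size C_11. So B = C_11 = 58786.
A − B = 2674440 − 58786 = 2615654.

2615654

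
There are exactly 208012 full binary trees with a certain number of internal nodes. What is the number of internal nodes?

Full binary trees with n internal nodes are counted by C_n, and C_12 = 208012.

12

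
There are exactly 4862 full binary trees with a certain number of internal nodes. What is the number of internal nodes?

Full binary trees with n internal nodes are counted by C_n. Since C_9 = 4862, the index is 9.

9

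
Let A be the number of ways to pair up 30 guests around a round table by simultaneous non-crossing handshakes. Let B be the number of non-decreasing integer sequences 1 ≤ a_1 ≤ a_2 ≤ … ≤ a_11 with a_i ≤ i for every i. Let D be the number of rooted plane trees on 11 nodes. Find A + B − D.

9736835

Non-crossing handshake pairings of 2n people are counted by C_n; 30 people gives n = 15. So A = C_15 = 9694845.
Such sub-staircase sequences of length n are counted by C_n; here n = 11. So B = C_11 = 58786.
A rooted plane tree on 11 nodes has 10 edges, and such trees are counted by C_10. So D = C_10 = 16796.
A + B − D = 9694845 + 58786 − 16796 = 9736835.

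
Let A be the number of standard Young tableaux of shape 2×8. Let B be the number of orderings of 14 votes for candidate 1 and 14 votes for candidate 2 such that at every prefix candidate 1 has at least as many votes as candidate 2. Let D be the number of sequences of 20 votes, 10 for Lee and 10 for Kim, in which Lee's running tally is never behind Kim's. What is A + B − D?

2659074

Standard Young tableaux of shape 2×n are counted by C_n; here n = 8. So A = C_8 = 1430.
Reading a vote for the leader as '(' and for the other as ')' turns such a sequence into a balanced string of 14 pairs, so the count is C_14. So B = C_14 = 2674440.
Reading a vote for the leader as '(' and for the other as ')' turns such a sequence into a balanced string of 10 pairs, so the count is C_10. So D = C_10 = 16796.
A + B − D = 1430 + 2674440 − 16796 = 2659074.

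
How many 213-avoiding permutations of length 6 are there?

132

Permutations of [n] avoiding any single length-3 pattern are counted by C_n; here n = 6.
C_6 = C(12,6)/7 = 924/7 = 132.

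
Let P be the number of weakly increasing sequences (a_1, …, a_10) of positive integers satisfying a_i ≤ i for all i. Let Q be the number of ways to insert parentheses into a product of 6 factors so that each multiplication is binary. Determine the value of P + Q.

Weakly increasing sequences with a_i ≤ i biject with Dyck paths of semilength 10, so there are C_10. So P = C_10 = 16796.
Parenthesizations of m factors correspond to full binary trees with m leaves, counted by C_{m−1}; m = 6 gives C_5. So Q = C_5 = 42.
P + Q = 16796 + 42 = 16838.

16838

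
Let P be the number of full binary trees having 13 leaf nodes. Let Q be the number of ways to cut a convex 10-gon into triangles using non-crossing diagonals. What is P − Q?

206582

Full binary trees with 13 leaves have 13−1 = 12 internal nodes, so there are C_12 of them. So P = C_12 = 208012.
Triangulations of a convex m-gon are counted by C_{m−2}; with m = 10 this is C_8. So Q = C_8 = 1430.
P − Q = 208012 − 1430 = 206582.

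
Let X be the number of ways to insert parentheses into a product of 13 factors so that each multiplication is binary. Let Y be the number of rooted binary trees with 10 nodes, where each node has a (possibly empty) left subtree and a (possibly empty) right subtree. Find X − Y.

191216

Bracketing 13 factors into binary products is counted by C_{13−1} = C_12. So X = C_12 = 208012.
Rooted binary trees with 10 nodes (each child slot possibly empty) number C_10. So Y = C_10 = 16796.
X − Y = 208012 − 16796 = 191216.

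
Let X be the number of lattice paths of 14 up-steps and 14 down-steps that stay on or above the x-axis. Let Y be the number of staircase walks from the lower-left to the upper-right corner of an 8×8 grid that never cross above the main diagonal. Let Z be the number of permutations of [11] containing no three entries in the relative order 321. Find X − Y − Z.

Paths of 14 up- and 14 down-steps that never dip below the axis are Dyck paths; their count is C_14. So X = C_14 = 2674440.
Monotone paths in an n×n grid that stay weakly below the diagonal are counted by C_n; here n = 8. So Y = C_8 = 1430.
For any fixed pattern of length 3, the pattern-avoiding permutations of [11] number C_11. So Z = C_11 = 58786.
X − Y − Z = 2674440 − 1430 − 58786 = 2614224.

2614224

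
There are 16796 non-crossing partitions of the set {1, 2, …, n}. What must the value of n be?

Non-crossing partitions of [n] are counted by C_n. The Catalan number equal to 16796 is C_10.

10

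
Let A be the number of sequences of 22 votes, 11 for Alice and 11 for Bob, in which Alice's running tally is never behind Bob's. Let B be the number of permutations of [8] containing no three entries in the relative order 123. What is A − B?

Ballot sequences with n votes each where one side never trails are Dyck words, counted by C_n; here n = 11. So A = C_11 = 58786.
Permutations of [n] avoiding any single length-3 pattern are counted by C_n; here n = 8. So B = C_8 = 1430.
A − B = 58786 − 1430 = 57356.

57356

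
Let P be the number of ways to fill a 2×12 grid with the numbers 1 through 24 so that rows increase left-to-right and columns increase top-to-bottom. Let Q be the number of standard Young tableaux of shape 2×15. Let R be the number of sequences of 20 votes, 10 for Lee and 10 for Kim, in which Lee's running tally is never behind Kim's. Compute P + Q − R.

Standard Young tableaux of shape 2×n are counted by C_n; here n = 12. So P = C_12 = 208012.
By the hook-length formula (or a Dyck-path bijection), SYT of shape 2×15 number C_15. So Q = C_15 = 9694845.
Ballot sequences with n votes each where one side never trails are Dyck words, counted by C_n; here n = 10. So R = C_10 = 16796.
P + Q − R = 208012 + 9694845 − 16796 = 9886061.

9886061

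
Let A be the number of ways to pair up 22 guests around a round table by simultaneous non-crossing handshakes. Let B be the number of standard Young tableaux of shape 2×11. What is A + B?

117572

Non-crossing handshake pairings of 2n people are counted by C_n; 22 people gives n = 11. So A = C_11 = 58786.
By the hook-length formula (or a Dyck-path bijection), SYT of shape 2×11 number C_11. So B = C_11 = 58786.
A + B = 58786 + 58786 = 117572.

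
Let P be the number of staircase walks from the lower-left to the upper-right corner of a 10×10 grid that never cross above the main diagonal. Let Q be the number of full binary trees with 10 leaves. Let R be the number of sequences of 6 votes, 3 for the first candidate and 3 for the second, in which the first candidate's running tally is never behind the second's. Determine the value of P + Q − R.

Monotone paths in an n×n grid that stay weakly below the diagonal are counted by C_n; here n = 10. So P = C_10 = 16796.
Full binary trees with 10 leaves have 10−1 = 9 internal nodes, so there are C_9 of them. So Q = C_9 = 4862.
Reading a vote for the leader as '(' and for the other as ')' turns such a sequence into a balanced string of 3 pairs, so the count is C_3. So R = C_3 = 5.
P + Q − R = 16796 + 4862 − 5 = 21653.

21653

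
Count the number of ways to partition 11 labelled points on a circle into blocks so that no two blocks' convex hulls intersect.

Non-crossing partitions of an n-element set are counted by C_n; here n = 11.
C_11 = C(22,11)/12 = 705432/12 = 58786.

58786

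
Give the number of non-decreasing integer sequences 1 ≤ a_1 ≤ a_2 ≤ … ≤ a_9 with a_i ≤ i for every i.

Such sub-staircase sequences of length n are counted by C_n; here n = 9.
C_9 = C_8 · 2(2·8+1)/(8+2) = 1430 · 34/10 = 4862.

4862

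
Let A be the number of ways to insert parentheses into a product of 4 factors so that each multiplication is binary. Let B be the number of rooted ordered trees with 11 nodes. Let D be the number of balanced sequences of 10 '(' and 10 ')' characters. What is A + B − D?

5

Parenthesizations of m factors correspond to full binary trees with m leaves, counted by C_{m−1}; m = 4 gives C_3. So A = C_3 = 5.
Rooted ordered (plane) trees on m nodes have m−1 edges and are counted by C_{m−1}; m = 11 gives C_10. So B = C_10 = 16796.
With 10 pairs the number of balanced bracket strings is the Catalan number C_10. So D = C_10 = 16796.
A + B − D = 5 + 16796 − 16796 = 5.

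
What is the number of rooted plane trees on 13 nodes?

Rooted ordered (plane) trees on m nodes have m−1 edges and are counted by C_{m−1}; m = 13 gives C_12.
C_12 = C(24,12)/13 = 2704156/13 = 208012.

208012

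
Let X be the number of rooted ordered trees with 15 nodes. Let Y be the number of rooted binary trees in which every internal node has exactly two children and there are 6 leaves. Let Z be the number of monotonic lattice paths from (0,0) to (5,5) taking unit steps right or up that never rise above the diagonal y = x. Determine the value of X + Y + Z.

Rooted ordered (plane) trees on m nodes have m−1 edges and are counted by C_{m−1}; m = 15 gives C_14. So X = C_14 = 2674440.
Full binary trees with 6 leaves have 6−1 = 5 internal nodes, so there are C_5 of them. So Y = C_5 = 42.
Sub-diagonal monotone paths from (0,0) to (5,5) biject with Dyck paths of semilength 5, giving C_5. So Z = C_5 = 42.
X + Y + Z = 2674440 + 42 + 42 = 2674524.

2674524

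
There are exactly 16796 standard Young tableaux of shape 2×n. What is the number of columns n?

Standard Young tableaux of shape 2×n are counted by C_n, and C_10 = 16796.

10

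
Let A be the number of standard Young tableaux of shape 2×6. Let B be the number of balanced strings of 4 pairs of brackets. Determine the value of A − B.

Standard Young tableaux of shape 2×n are counted by C_n; here n = 6. So A = C_6 = 132.
A balanced arrangement of 4 bracket pairs is a Dyck word of semilength 4, so the count is C_4. So B = C_4 = 14.
A − B = 132 − 14 = 118.

118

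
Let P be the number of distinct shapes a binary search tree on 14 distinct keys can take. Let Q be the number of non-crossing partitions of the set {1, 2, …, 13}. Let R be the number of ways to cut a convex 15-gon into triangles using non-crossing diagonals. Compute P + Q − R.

2674440

Rooted binary trees with 14 nodes (each child slot possibly empty) number C_14. So P = C_14 = 2674440.
Non-crossing partitions of an n-element set are counted by C_n; here n = 13. So Q = C_13 = 742900.
A convex 15-gon is triangulated into 13 triangles, and the number of such triangulations is the Catalan number C_{15−2} = C_13. So R = C_13 = 742900.
P + Q − R = 2674440 + 742900 − 742900 = 2674440.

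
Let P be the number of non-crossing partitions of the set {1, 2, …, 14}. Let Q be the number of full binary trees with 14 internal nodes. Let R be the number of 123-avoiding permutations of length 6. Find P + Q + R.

5349012

Non-crossing partitions of an n-element set are counted by C_n; here n = 14. So P = C_14 = 2674440.
The number of full binary trees on 14 internal nodes is the Catalan number C_14. So Q = C_14 = 2674440.
Permutations of [n] avoiding any single length-3 pattern are counted by C_n; here n = 6. So R = C_6 = 132.
P + Q + R = 2674440 + 2674440 + 132 = 5349012.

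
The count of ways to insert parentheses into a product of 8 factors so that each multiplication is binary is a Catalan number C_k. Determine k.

7

Ways to associate a product of 8 factors correspond to binary trees on 8 leaves, so the count is C_7.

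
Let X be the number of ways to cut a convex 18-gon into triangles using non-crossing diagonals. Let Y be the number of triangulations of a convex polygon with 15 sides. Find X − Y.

34614770

Triangulations of a convex m-gon are counted by C_{m−2}; with m = 18 this is C_16. So X = C_16 = 35357670.
Triangulations of a convex m-gon are counted by C_{m−2}; with m = 15 this is C_13. So Y = C_13 = 742900.
X − Y = 35357670 − 742900 = 34614770.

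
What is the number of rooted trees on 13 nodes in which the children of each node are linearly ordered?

A rooted plane tree on 13 nodes has 12 edges, and such trees are counted by C_12.
C_12 = C(24,12)/13 = 2704156/13 = 208012.

208012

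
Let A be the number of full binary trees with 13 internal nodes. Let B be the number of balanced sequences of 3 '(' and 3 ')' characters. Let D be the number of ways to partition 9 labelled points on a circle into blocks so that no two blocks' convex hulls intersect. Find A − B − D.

738033

Full binary trees with n internal nodes are counted by C_n; here n = 13. So A = C_13 = 742900.
Balanced strings of n pairs of brackets are counted by C_n; here n = 3. So B = C_3 = 5.
The non-crossing partitions of [9] form a lattice of size C_9. So D = C_9 = 4862.
A − B − D = 742900 − 5 − 4862 = 738033.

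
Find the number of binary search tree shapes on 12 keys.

208012

Binary trees (left/right distinguished) on n nodes are counted by C_n; here n = 12.
C_12 = 208012.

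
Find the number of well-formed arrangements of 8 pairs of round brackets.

Balanced strings of n pairs of brackets are counted by C_n; here n = 8.
C_8 = 1430.

1430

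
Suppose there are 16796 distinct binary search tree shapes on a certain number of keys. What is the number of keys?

10

Binary search tree shapes on n keys are counted by C_n, and C_10 = 16796.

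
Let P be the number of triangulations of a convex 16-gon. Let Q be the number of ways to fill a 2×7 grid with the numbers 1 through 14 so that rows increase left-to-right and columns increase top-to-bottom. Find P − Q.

The number of triangulations of a 16-gon is the Catalan number C_14 (index = sides − 2). So P = C_14 = 2674440.
Standard Young tableaux of shape 2×n are counted by C_n; here n = 7. So Q = C_7 = 429.
P − Q = 2674440 − 429 = 2674011.

2674011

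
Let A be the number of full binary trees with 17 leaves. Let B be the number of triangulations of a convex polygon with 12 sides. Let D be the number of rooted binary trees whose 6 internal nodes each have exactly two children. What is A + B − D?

35374334

Full binary trees with 17 leaves have 17−1 = 16 internal nodes, so there are C_16 of them. So A = C_16 = 35357670.
The number of triangulations of a 12-gon is the Catalan number C_10 (index = sides − 2). So B = C_10 = 16796.
The number of full binary trees on 6 internal nodes is the Catalan number C_6. So D = C_6 = 132.
A + B − D = 35357670 + 16796 − 132 = 35374334.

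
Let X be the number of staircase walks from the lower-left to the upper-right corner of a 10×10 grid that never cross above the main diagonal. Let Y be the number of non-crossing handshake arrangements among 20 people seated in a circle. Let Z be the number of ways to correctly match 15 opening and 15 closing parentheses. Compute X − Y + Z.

9694845

Monotone paths in an n×n grid that stay weakly below the diagonal are counted by C_n; here n = 10. So X = C_10 = 16796.
With 20 = 2·10 people, non-crossing handshake pairings are non-crossing perfect matchings on a circle, counted by C_10. So Y = C_10 = 16796.
With 15 pairs the number of balanced bracket strings is the Catalan number C_15. So Z = C_15 = 9694845.
X − Y + Z = 16796 − 16796 + 9694845 = 9694845.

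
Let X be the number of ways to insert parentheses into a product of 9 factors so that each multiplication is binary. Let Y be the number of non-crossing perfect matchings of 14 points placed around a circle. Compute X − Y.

1001

Parenthesizations of m factors correspond to full binary trees with m leaves, counted by C_{m−1}; m = 9 gives C_8. So X = C_8 = 1430.
Non-crossing perfect matchings of 2n points on a circle are counted by C_n; with 14 points, n = 7. So Y = C_7 = 429.
X − Y = 1430 − 429 = 1001.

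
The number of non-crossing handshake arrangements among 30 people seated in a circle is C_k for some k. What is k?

With 30 = 2·15 people, non-crossing handshake pairings are non-crossing perfect matchings on a circle, counted by C_15.

15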